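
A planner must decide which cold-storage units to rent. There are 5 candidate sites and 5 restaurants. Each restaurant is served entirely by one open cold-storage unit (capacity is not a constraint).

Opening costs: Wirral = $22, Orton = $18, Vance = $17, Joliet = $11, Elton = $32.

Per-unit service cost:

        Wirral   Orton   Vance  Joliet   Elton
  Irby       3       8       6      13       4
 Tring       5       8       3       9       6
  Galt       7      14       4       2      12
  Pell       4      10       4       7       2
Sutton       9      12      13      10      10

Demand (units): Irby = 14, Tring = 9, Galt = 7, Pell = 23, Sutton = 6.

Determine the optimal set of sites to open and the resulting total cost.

For any fixed open set, each restaurant goes to its cheapest open site; total = fixed + service.
{Vance, Joliet, Elton}: Irby→Elton 4·14=56, Tring→Vance 3·9=27, Galt→Joliet 2·7=14, Pell→Elton 2·23=46, Sutton→Joliet 10·6=60. Service 203; fixed 60; total 263.
{Wirral, Vance, Joliet, Elton}: service 183 + fixed 82 = 265
{Wirral, Joliet, Elton}: Irby→Wirral 3·14=42, Tring→Wirral 5·9=45, Galt→Joliet 2·7=14, Pell→Elton 2·23=46, Sutton→Wirral 9·6=54. Service 201; fixed 65; total 266.
{Wirral, Orton, Vance, Joliet, Elton}: service 183 + fixed 100 = 283
No other subset beats 263.

Open Vance, Joliet and Elton; minimum total cost 263.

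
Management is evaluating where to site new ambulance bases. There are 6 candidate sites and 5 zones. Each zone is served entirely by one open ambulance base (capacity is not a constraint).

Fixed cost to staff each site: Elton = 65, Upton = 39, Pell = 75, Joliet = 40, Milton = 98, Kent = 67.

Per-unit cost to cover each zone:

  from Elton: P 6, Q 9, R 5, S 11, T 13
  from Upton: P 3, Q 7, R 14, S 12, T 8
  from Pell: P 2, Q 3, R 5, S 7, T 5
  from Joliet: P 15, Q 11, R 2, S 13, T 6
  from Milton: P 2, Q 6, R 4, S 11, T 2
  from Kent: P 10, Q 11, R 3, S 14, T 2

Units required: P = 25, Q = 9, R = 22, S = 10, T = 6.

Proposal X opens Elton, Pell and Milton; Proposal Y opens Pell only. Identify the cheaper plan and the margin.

Proposal Y is cheaper by 123.

Proposal X: {Elton, Pell, Milton}: P→Pell 2·25=50, Q→Pell 3·9=27, R→Milton 4·22=88, S→Pell 7·10=70, T→Milton 2·6=12. Service 247; fixed 238; total 485.
Proposal Y: {Pell}: P→Pell 2·25=50, Q→Pell 3·9=27, R→Pell 5·22=110, S→Pell 7·10=70, T→Pell 5·6=30. Service 287; fixed 75; total 362.
Difference: |485 − 362| = 123.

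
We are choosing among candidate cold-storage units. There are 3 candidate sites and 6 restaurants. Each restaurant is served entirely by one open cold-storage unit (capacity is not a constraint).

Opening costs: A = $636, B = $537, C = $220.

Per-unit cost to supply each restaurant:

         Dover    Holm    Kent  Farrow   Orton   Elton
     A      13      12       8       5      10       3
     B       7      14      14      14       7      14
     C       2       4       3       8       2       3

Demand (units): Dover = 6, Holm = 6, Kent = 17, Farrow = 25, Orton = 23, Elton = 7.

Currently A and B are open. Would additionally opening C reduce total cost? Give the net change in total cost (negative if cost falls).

Yes — net change −58 (cost falls by 58).

Current service cost with {A, B}: 557.
Adding C: each restaurant re-picks its cheapest; new service cost 279, saving 278.
Extra fixed cost: 220. Net change = 220 − 278 = -58.
(Totals: 1730 → 1672.)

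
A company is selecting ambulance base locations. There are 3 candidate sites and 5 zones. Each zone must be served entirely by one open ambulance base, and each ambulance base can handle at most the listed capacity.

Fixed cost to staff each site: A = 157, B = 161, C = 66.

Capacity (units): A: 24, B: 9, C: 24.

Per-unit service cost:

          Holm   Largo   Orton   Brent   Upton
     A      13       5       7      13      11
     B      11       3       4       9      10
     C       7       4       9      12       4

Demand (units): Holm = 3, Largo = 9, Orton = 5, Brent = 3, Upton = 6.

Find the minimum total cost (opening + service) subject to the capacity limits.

Minimum total cost: 355

Open {B, C}: Holm→C 7·3=21, Largo→C 4·9=36, Orton→B 4·5=20, Brent→B 9·3=27, Upton→C 4·6=24.
Loads: B carries 8/9, C carries 18/24. Service 128; fixed 227; total 355.
Next best feasible plan costs 364.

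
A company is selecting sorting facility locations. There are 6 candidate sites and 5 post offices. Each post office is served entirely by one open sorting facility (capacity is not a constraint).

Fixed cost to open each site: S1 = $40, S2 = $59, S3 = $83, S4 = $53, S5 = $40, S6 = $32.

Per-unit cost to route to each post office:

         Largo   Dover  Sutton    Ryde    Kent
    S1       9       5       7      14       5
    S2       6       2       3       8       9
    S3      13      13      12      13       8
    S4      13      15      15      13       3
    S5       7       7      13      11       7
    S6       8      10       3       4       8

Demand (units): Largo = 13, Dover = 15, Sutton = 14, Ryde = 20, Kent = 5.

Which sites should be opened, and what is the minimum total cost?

Open S2 and S6; minimum total cost 361.

For any fixed open set, each post office goes to its cheapest open site; total = fixed + service.
{S2, S6}: Largo→S2 6·13=78, Dover→S2 2·15=30, Sutton→S2 3·14=42, Ryde→S6 4·20=80, Kent→S6 8·5=40. Service 270; fixed 91; total 361.
{S1, S2, S6}: service 255 + fixed 131 = 386
{S2, S4, S6}: Largo→S2 6·13=78, Dover→S2 2·15=30, Sutton→S2 3·14=42, Ryde→S6 4·20=80, Kent→S4 3·5=15. Service 245; fixed 144; total 389.
{S1, S2, S3, S4, S5, S6}: service 245 + fixed 307 = 552
No other subset beats 361.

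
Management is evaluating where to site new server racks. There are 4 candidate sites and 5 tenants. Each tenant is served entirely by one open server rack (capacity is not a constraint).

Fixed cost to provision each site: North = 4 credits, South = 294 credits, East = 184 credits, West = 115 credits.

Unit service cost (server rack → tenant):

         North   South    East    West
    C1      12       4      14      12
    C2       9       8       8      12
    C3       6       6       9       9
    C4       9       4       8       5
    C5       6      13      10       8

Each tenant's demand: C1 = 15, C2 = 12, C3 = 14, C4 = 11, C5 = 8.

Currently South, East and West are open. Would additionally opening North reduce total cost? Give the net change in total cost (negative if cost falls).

Current service cost with {South, East, West}: 348.
Adding North: each tenant re-picks its cheapest; new service cost 332, saving 16.
Extra fixed cost: 4. Net change = 4 − 16 = -12.
(Totals: 941 → 929.)

Yes — net change −12 (cost falls by 12).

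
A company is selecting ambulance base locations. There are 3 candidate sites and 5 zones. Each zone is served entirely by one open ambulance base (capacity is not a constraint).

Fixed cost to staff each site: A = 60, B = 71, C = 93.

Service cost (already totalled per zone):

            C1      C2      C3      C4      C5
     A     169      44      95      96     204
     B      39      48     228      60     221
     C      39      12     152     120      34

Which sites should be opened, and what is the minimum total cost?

Open A and C; minimum total cost 429.

For any fixed open set, each zone goes to its cheapest open site; total = fixed + service.
{A, C}: C1→C 39, C2→C 12, C3→A 95, C4→A 96, C5→C 34. Service 276; fixed 153; total 429.
{C}: C1→C 39, C2→C 12, C3→C 152, C4→C 120, C5→C 34. Service 357; fixed 93; total 450.
{B, C}: C1→B 39, C2→C 12, C3→C 152, C4→B 60, C5→C 34. Service 297; fixed 164; total 461.
{A, B, C}: service 240 + fixed 224 = 464
No other subset beats 429.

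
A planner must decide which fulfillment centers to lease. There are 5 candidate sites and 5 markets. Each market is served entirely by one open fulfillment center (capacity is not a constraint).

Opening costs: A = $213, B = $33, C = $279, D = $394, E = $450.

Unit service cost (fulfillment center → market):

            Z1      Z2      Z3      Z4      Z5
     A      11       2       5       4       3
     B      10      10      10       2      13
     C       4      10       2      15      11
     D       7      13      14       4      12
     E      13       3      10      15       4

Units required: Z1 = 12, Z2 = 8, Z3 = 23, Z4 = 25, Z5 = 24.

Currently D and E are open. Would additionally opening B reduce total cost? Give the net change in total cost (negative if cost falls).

Yes — net change −17 (cost falls by 17).

Current service cost with {D, E}: 534.
Adding B: each market re-picks its cheapest; new service cost 484, saving 50.
Extra fixed cost: 33. Net change = 33 − 50 = -17.
(Totals: 1378 → 1361.)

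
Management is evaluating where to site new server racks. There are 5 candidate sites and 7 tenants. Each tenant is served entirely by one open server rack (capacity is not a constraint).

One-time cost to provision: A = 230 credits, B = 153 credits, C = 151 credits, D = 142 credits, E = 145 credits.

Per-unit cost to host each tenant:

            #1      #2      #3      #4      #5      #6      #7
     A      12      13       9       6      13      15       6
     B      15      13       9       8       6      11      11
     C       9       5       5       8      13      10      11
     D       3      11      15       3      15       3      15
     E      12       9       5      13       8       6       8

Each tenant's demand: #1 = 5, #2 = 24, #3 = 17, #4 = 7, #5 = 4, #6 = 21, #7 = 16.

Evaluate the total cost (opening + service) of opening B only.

Total cost: 1180

Each tenant is assigned to its cheapest site among the open ones.
{B}: #1→B 15·5=75, #2→B 13·24=312, #3→B 9·17=153, #4→B 8·7=56, #5→B 6·4=24, #6→B 11·21=231, #7→B 11·16=176. Service 1027; fixed 153; total 1180.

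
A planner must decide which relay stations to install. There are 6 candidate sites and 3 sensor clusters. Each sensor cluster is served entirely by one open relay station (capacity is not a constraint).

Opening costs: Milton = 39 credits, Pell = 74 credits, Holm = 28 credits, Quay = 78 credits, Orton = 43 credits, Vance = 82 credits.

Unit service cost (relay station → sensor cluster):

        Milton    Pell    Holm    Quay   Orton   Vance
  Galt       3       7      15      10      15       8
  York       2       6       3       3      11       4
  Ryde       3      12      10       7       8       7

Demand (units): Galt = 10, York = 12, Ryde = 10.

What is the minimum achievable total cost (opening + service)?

For any fixed open set, each sensor cluster goes to its cheapest open site; total = fixed + service.
{Milton}: Galt→Milton 3·10=30, York→Milton 2·12=24, Ryde→Milton 3·10=30. Service 84; fixed 39; total 123.
{Milton, Holm}: service 84 + fixed 67 = 151
{Milton, Orton}: service 84 + fixed 82 = 166
{Milton, Pell, Holm, Quay, Orton, Vance}: Galt→Milton 3·10=30, York→Milton 2·12=24, Ryde→Milton 3·10=30. Service 84; fixed 344; total 428.
No other subset beats 123.

Minimum total cost: 123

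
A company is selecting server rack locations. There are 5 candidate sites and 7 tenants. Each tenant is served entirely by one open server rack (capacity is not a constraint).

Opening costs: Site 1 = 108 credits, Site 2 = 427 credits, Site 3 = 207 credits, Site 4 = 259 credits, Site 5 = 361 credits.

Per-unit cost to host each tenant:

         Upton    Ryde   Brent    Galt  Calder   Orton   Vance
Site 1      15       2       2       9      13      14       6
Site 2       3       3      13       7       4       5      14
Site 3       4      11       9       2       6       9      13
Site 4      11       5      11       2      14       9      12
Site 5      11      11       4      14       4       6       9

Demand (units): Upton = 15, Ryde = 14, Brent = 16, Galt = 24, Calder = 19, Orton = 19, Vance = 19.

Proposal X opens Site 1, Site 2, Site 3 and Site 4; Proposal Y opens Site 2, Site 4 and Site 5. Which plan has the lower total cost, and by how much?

Proposal X: {Site 1, Site 2, Site 3, Site 4}: Upton→Site 2 3·15=45, Ryde→Site 1 2·14=28, Brent→Site 1 2·16=32, Galt→Site 3 2·24=48, Calder→Site 2 4·19=76, Orton→Site 2 5·19=95, Vance→Site 1 6·19=114. Service 438; fixed 1001; total 1439.
Proposal Y: {Site 2, Site 4, Site 5}: Upton→Site 2 3·15=45, Ryde→Site 2 3·14=42, Brent→Site 5 4·16=64, Galt→Site 4 2·24=48, Calder→Site 2 4·19=76, Orton→Site 2 5·19=95, Vance→Site 5 9·19=171. Service 541; fixed 1047; total 1588.
Difference: |1439 − 1588| = 149.

Proposal X is cheaper by 149.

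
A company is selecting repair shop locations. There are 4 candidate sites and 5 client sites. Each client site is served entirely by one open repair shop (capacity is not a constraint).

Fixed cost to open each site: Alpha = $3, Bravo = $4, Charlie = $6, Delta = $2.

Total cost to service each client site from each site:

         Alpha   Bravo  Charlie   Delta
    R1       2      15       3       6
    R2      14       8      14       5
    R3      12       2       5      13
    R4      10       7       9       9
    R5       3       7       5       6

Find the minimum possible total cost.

For any fixed open set, each client site goes to its cheapest open site; total = fixed + service.
{Alpha, Bravo, Delta}: R1→Alpha 2, R2→Delta 5, R3→Bravo 2, R4→Bravo 7, R5→Alpha 3. Service 19; fixed 9; total 28.
{Alpha, Bravo}: service 22 + fixed 7 = 29
{Bravo, Delta}: service 26 + fixed 6 = 32
{Alpha, Bravo, Charlie, Delta}: service 19 + fixed 15 = 34
(All 15 nonempty subsets were checked; Alpha, Bravo and Delta is lowest.)

Minimum total cost: 28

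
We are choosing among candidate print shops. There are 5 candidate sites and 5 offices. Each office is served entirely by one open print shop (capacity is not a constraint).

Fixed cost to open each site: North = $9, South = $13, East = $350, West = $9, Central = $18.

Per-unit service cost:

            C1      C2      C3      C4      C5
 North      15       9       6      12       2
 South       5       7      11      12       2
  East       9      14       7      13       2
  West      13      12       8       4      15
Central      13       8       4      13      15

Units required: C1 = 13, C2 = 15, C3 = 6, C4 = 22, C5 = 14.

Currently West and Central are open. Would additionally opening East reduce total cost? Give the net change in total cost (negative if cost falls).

No — net change +116 (cost rises by 116).

Current service cost with {West, Central}: 611.
Adding East: each office re-picks its cheapest; new service cost 377, saving 234.
Extra fixed cost: 350. Net change = 350 − 234 = 116.
(Totals: 638 → 754.)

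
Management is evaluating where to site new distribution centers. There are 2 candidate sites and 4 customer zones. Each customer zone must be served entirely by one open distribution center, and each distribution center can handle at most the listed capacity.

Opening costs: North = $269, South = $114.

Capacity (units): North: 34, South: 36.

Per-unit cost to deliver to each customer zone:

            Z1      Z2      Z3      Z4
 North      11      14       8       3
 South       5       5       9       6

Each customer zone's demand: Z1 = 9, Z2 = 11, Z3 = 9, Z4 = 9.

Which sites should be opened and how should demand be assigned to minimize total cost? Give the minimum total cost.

Open {North, South}: Z1→South 5·9=45, Z2→South 5·11=55, Z3→North 8·9=72, Z4→North 3·9=27.
Loads: North carries 18/34, South carries 20/36. Service 199; fixed 383; total 582.
Next best feasible plan costs 591.

Minimum total cost: 582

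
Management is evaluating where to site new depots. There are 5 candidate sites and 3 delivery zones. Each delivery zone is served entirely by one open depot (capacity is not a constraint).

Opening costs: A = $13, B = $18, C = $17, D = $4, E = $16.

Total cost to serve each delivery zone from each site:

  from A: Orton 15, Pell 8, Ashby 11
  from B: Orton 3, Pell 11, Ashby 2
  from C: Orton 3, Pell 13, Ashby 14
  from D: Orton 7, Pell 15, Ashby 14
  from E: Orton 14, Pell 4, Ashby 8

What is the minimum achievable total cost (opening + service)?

For any fixed open set, each delivery zone goes to its cheapest open site; total = fixed + service.
{B}: Orton→B 3, Pell→B 11, Ashby→B 2. Service 16; fixed 18; total 34.
{B, D}: service 16 + fixed 22 = 38
{D, E}: service 19 + fixed 20 = 39
{A, B, C, D, E}: Orton→B 3, Pell→E 4, Ashby→B 2. Service 9; fixed 68; total 77.
No other subset beats 34.

Minimum total cost: 34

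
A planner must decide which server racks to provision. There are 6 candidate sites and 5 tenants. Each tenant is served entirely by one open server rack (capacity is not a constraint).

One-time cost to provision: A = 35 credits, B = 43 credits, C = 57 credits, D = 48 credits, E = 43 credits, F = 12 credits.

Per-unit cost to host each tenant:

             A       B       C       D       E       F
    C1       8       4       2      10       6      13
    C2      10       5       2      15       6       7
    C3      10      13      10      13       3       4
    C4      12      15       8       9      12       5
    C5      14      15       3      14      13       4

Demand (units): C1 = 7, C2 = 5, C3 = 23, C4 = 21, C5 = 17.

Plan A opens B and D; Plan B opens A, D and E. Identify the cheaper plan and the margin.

Plan B is cheaper by 193.

Plan A: {B, D}: C1→B 4·7=28, C2→B 5·5=25, C3→B 13·23=299, C4→D 9·21=189, C5→D 14·17=238. Service 779; fixed 91; total 870.
Plan B: {A, D, E}: C1→E 6·7=42, C2→E 6·5=30, C3→E 3·23=69, C4→D 9·21=189, C5→E 13·17=221. Service 551; fixed 126; total 677.
Difference: |870 − 677| = 193.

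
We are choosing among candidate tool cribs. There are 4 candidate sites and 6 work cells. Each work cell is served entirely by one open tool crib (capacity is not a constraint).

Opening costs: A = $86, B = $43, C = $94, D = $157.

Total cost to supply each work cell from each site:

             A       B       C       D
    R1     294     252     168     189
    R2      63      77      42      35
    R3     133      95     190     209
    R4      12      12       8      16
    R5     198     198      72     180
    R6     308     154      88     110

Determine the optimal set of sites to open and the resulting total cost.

For any fixed open set, each work cell goes to its cheapest open site; total = fixed + service.
{B, C}: R1→C 168, R2→C 42, R3→B 95, R4→C 8, R5→C 72, R6→C 88. Service 473; fixed 137; total 610.
{C}: service 568 + fixed 94 = 662
{A, C}: service 511 + fixed 180 = 691
{A, B, C, D}: service 466 + fixed 380 = 846
(All 15 nonempty subsets were checked; B and C is lowest.)

Open B and C; minimum total cost 610.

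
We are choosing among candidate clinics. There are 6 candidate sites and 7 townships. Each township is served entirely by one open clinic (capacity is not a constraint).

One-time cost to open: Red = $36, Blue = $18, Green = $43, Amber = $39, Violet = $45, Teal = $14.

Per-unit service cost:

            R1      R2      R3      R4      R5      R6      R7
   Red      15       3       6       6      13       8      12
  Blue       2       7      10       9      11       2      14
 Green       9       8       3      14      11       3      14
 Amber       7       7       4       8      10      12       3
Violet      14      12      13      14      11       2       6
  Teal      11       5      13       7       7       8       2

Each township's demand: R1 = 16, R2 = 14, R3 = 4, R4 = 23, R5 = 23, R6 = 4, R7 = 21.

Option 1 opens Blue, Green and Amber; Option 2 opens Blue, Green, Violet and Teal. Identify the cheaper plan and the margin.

Option 2 is cheaper by 121.

Option 1: {Blue, Green, Amber}: R1→Blue 2·16=32, R2→Blue 7·14=98, R3→Green 3·4=12, R4→Amber 8·23=184, R5→Amber 10·23=230, R6→Blue 2·4=8, R7→Amber 3·21=63. Service 627; fixed 100; total 727.
Option 2: {Blue, Green, Violet, Teal}: R1→Blue 2·16=32, R2→Teal 5·14=70, R3→Green 3·4=12, R4→Teal 7·23=161, R5→Teal 7·23=161, R6→Blue 2·4=8, R7→Teal 2·21=42. Service 486; fixed 120; total 606.
Difference: |727 − 606| = 121.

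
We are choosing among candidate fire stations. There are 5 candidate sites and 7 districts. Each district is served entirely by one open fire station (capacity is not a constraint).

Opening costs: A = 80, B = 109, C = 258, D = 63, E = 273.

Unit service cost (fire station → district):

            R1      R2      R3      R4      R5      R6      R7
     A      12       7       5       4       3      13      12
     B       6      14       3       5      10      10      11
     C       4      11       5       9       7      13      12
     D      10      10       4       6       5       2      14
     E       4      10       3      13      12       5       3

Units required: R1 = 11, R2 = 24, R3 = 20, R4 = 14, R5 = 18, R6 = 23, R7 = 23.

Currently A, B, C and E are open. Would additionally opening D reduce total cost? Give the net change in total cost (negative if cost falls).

Yes — net change −6 (cost falls by 6).

Current service cost with {A, B, C, E}: 566.
Adding D: each district re-picks its cheapest; new service cost 497, saving 69.
Extra fixed cost: 63. Net change = 63 − 69 = -6.
(Totals: 1286 → 1280.)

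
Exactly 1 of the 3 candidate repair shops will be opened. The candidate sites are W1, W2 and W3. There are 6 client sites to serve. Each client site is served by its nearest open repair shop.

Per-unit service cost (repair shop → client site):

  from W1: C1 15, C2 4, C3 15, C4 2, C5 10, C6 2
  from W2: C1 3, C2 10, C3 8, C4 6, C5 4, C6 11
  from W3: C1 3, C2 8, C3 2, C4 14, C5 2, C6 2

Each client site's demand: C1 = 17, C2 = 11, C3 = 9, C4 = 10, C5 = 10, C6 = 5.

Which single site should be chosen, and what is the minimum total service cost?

With exactly 1 open, each client site uses its cheapest among the chosen.
{W3}: C1→W3 3·17=51, C2→W3 8·11=88, C3→W3 2·9=18, C4→W3 14·10=140, C5→W3 2·10=20, C6→W3 2·5=10. Service cost 327.
{W2}: service cost 388
{W1}: service cost 564
Among all 3 size-1 choices, {W3} is lowest.

Choose W3 only; total service cost 327.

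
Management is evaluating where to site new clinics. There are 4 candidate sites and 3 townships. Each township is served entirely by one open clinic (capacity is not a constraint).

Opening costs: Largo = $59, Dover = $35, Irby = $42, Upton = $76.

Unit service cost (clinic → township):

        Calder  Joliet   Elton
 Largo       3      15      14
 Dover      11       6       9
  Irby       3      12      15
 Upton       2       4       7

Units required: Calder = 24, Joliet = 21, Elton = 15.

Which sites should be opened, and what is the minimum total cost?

Open Upton only; minimum total cost 313.

For any fixed open set, each township goes to its cheapest open site; total = fixed + service.
{Upton}: Calder→Upton 2·24=48, Joliet→Upton 4·21=84, Elton→Upton 7·15=105. Service 237; fixed 76; total 313.
{Dover, Upton}: service 237 + fixed 111 = 348
{Irby, Upton}: service 237 + fixed 118 = 355
{Largo, Dover, Irby, Upton}: service 237 + fixed 212 = 449
No other subset beats 313.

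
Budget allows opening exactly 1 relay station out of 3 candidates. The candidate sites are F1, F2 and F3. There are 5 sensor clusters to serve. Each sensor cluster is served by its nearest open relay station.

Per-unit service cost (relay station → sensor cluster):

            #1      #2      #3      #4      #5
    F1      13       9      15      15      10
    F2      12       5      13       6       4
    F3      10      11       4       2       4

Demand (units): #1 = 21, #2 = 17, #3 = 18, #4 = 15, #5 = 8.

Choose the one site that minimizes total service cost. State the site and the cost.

With exactly 1 open, each sensor cluster uses its cheapest among the chosen.
{F3}: #1→F3 10·21=210, #2→F3 11·17=187, #3→F3 4·18=72, #4→F3 2·15=30, #5→F3 4·8=32. Service cost 531.
{F2}: service cost 693
{F1}: service cost 1001
Among all 3 size-1 choices, {F3} is lowest.

Choose F3 only; total service cost 531.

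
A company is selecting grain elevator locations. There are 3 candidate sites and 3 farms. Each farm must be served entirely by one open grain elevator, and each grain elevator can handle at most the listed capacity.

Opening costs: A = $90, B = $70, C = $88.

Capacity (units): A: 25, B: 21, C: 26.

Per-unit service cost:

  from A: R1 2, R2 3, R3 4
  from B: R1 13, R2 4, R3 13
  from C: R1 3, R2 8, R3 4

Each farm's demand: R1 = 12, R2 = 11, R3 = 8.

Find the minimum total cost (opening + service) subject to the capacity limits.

Open {A, B}: R1→A 2·12=24, R2→B 4·11=44, R3→A 4·8=32.
Loads: A carries 20/25, B carries 11/21. Service 100; fixed 160; total 260.
Next best feasible plan costs 267.

Minimum total cost: 260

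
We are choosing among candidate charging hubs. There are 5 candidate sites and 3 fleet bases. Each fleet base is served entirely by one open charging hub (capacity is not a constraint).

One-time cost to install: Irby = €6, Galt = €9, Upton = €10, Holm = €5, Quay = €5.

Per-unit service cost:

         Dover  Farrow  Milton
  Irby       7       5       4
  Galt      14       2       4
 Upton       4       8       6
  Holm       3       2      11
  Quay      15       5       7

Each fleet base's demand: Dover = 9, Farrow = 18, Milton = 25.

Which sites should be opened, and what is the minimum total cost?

Open Irby and Holm; minimum total cost 174.

For any fixed open set, each fleet base goes to its cheapest open site; total = fixed + service.
{Irby, Holm}: Dover→Holm 3·9=27, Farrow→Holm 2·18=36, Milton→Irby 4·25=100. Service 163; fixed 11; total 174.
{Galt, Holm}: service 163 + fixed 14 = 177
{Irby, Holm, Quay}: service 163 + fixed 16 = 179
{Irby, Galt, Upton, Holm, Quay}: Dover→Holm 3·9=27, Farrow→Galt 2·18=36, Milton→Irby 4·25=100. Service 163; fixed 35; total 198.
No other subset beats 174.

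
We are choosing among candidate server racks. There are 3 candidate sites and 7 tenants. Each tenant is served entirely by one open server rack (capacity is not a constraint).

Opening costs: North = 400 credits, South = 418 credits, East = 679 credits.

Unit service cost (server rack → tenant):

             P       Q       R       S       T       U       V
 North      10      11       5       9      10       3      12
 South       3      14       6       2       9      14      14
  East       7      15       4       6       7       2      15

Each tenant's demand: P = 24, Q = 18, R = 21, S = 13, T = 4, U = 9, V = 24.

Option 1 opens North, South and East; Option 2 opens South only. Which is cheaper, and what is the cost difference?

Option 2 is cheaper by 819.

Option 1: {North, South, East}: P→South 3·24=72, Q→North 11·18=198, R→East 4·21=84, S→South 2·13=26, T→East 7·4=28, U→East 2·9=18, V→North 12·24=288. Service 714; fixed 1497; total 2211.
Option 2: {South}: P→South 3·24=72, Q→South 14·18=252, R→South 6·21=126, S→South 2·13=26, T→South 9·4=36, U→South 14·9=126, V→South 14·24=336. Service 974; fixed 418; total 1392.
Difference: |2211 − 1392| = 819.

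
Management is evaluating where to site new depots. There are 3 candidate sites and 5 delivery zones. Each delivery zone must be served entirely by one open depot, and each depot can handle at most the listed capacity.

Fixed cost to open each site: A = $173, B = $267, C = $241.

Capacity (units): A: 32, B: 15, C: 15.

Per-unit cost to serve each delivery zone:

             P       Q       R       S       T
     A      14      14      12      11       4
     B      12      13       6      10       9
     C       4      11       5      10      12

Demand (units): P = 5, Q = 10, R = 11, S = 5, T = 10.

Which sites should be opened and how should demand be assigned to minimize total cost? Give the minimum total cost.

Open {A, C}: P→C 4·5=20, Q→C 11·10=110, R→A 12·11=132, S→A 11·5=55, T→A 4·10=40.
Loads: A carries 26/32, C carries 15/15. Service 357; fixed 414; total 771.
Next best feasible plan costs 774.

Minimum total cost: 771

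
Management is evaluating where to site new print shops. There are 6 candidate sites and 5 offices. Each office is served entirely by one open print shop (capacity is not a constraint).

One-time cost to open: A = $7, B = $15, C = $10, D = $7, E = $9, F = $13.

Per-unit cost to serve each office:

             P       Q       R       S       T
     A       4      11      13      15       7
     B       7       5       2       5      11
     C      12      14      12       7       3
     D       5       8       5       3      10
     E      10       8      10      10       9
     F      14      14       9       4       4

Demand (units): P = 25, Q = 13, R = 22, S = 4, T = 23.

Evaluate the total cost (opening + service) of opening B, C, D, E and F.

Each office is assigned to its cheapest site among the open ones.
{B, C, D, E, F}: P→D 5·25=125, Q→B 5·13=65, R→B 2·22=44, S→D 3·4=12, T→C 3·23=69. Service 315; fixed 54; total 369.

Total cost: 369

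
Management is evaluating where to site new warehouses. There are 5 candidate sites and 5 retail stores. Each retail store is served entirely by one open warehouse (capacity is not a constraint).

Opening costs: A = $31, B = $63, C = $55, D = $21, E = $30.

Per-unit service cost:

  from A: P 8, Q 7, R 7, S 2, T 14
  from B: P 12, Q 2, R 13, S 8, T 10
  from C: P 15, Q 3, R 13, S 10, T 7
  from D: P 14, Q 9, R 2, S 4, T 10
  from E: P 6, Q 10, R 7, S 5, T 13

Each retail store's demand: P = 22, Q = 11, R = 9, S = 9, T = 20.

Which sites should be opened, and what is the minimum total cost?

Open C, D and E; minimum total cost 465.

For any fixed open set, each retail store goes to its cheapest open site; total = fixed + service.
{C, D, E}: P→E 6·22=132, Q→C 3·11=33, R→D 2·9=18, S→D 4·9=36, T→C 7·20=140. Service 359; fixed 106; total 465.
{A, C, D, E}: service 341 + fixed 137 = 478
{A, C, D}: P→A 8·22=176, Q→C 3·11=33, R→D 2·9=18, S→A 2·9=18, T→C 7·20=140. Service 385; fixed 107; total 492.
{A, B, C, D, E}: P→E 6·22=132, Q→B 2·11=22, R→D 2·9=18, S→A 2·9=18, T→C 7·20=140. Service 330; fixed 200; total 530.
No other subset beats 465.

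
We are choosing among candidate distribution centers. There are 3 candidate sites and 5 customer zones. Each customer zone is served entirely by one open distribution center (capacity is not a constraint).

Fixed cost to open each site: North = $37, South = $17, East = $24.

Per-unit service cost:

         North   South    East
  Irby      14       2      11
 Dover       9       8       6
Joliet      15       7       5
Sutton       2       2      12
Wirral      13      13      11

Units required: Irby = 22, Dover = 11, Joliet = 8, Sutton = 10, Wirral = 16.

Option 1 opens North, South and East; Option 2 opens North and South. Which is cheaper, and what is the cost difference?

Option 1 is cheaper by 46.

Option 1: {North, South, East}: Irby→South 2·22=44, Dover→East 6·11=66, Joliet→East 5·8=40, Sutton→North 2·10=20, Wirral→East 11·16=176. Service 346; fixed 78; total 424.
Option 2: {North, South}: Irby→South 2·22=44, Dover→South 8·11=88, Joliet→South 7·8=56, Sutton→North 2·10=20, Wirral→North 13·16=208. Service 416; fixed 54; total 470.
Difference: |424 − 470| = 46.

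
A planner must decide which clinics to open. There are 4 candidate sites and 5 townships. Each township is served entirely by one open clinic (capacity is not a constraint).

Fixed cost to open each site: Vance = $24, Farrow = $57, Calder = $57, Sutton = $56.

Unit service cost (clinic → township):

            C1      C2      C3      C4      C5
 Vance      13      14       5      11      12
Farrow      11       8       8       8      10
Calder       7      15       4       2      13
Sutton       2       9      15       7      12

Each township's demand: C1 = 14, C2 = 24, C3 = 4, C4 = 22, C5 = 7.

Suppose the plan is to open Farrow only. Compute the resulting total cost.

Total cost: 681

Each township is assigned to its cheapest site among the open ones.
{Farrow}: C1→Farrow 11·14=154, C2→Farrow 8·24=192, C3→Farrow 8·4=32, C4→Farrow 8·22=176, C5→Farrow 10·7=70. Service 624; fixed 57; total 681.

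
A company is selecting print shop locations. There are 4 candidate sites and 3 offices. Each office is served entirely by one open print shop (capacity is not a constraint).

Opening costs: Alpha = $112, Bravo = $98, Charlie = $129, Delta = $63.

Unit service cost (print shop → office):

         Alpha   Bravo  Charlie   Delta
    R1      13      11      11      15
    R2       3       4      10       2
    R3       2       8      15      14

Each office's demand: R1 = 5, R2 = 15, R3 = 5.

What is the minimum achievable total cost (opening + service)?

Minimum total cost: 232

For any fixed open set, each office goes to its cheapest open site; total = fixed + service.
{Alpha}: R1→Alpha 13·5=65, R2→Alpha 3·15=45, R3→Alpha 2·5=10. Service 120; fixed 112; total 232.
{Delta}: service 175 + fixed 63 = 238
{Bravo}: service 155 + fixed 98 = 253
{Alpha, Bravo, Charlie, Delta}: service 95 + fixed 402 = 497
No other subset beats 232.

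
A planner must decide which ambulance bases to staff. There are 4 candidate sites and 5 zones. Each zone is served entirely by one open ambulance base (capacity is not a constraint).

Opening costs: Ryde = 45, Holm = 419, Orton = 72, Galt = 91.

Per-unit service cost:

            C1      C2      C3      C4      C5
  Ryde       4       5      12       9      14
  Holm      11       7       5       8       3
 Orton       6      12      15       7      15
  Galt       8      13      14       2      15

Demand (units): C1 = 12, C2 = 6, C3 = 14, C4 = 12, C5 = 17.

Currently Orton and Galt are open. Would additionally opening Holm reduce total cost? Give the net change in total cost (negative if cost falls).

No — net change +59 (cost rises by 59).

Current service cost with {Orton, Galt}: 619.
Adding Holm: each zone re-picks its cheapest; new service cost 259, saving 360.
Extra fixed cost: 419. Net change = 419 − 360 = 59.
(Totals: 782 → 841.)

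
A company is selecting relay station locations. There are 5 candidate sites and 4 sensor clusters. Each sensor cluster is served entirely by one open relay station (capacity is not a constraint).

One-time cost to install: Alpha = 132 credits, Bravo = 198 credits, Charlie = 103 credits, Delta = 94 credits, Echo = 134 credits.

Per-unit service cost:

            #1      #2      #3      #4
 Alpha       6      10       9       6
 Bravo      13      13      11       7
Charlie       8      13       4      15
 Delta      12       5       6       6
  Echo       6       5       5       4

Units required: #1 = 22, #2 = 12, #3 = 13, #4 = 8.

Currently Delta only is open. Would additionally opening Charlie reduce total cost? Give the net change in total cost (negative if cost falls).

Current service cost with {Delta}: 450.
Adding Charlie: each sensor cluster re-picks its cheapest; new service cost 336, saving 114.
Extra fixed cost: 103. Net change = 103 − 114 = -11.
(Totals: 544 → 533.)

Yes — net change −11 (cost falls by 11).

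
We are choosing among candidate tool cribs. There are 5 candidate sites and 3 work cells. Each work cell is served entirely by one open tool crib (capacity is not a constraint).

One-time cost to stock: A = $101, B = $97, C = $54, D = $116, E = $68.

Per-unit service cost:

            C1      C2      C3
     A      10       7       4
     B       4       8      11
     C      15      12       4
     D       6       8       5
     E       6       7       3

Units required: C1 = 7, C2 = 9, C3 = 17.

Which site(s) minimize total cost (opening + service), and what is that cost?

For any fixed open set, each work cell goes to its cheapest open site; total = fixed + service.
{E}: C1→E 6·7=42, C2→E 7·9=63, C3→E 3·17=51. Service 156; fixed 68; total 224.
{C, E}: C1→E 6·7=42, C2→E 7·9=63, C3→E 3·17=51. Service 156; fixed 122; total 278.
{A}: service 201 + fixed 101 = 302
{A, B, C, D, E}: service 142 + fixed 436 = 578
No other subset beats 224.

Open E only; minimum total cost 224.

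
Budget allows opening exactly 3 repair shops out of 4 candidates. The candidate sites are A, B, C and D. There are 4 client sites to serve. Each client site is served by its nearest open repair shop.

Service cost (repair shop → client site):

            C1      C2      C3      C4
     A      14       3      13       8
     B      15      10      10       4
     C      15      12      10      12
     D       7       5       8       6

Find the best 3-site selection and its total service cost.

Choose A, B and D; total service cost 22.

With exactly 3 open, each client site uses its cheapest among the chosen.
{A, B, D}: C1→D 7, C2→A 3, C3→D 8, C4→B 4. Service cost 22.
{A, C, D}: service cost 24
{B, C, D}: service cost 24
Among all 4 size-3 choices, {A, B, D} is lowest.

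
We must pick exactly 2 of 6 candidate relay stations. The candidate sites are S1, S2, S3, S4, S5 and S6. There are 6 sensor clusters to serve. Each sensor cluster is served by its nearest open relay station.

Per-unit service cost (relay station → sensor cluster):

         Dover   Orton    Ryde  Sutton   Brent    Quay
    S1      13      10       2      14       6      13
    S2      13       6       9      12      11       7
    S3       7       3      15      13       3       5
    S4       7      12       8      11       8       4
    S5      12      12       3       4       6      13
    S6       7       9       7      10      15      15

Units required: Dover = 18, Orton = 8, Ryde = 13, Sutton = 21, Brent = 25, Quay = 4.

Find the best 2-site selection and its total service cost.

With exactly 2 open, each sensor cluster uses its cheapest among the chosen.
{S3, S5}: Dover→S3 7·18=126, Orton→S3 3·8=24, Ryde→S5 3·13=39, Sutton→S5 4·21=84, Brent→S3 3·25=75, Quay→S3 5·4=20. Service cost 368.
{S4, S5}: service cost 511
{S5, S6}: service cost 523
Among all 15 size-2 choices, {S3, S5} is lowest.

Choose S3 and S5; total service cost 368.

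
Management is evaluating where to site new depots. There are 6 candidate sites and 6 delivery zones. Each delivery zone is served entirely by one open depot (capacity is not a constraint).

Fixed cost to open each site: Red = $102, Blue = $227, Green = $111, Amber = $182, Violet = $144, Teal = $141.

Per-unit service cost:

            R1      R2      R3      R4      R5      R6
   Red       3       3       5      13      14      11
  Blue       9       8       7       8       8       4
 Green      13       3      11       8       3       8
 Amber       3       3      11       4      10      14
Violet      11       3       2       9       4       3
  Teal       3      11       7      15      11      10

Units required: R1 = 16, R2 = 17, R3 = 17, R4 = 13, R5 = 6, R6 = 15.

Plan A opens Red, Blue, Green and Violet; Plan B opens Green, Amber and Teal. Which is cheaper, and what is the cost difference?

Plan B is cheaper by 42.

Plan A: {Red, Blue, Green, Violet}: R1→Red 3·16=48, R2→Red 3·17=51, R3→Violet 2·17=34, R4→Blue 8·13=104, R5→Green 3·6=18, R6→Violet 3·15=45. Service 300; fixed 584; total 884.
Plan B: {Green, Amber, Teal}: R1→Amber 3·16=48, R2→Green 3·17=51, R3→Teal 7·17=119, R4→Amber 4·13=52, R5→Green 3·6=18, R6→Green 8·15=120. Service 408; fixed 434; total 842.
Difference: |884 − 842| = 42.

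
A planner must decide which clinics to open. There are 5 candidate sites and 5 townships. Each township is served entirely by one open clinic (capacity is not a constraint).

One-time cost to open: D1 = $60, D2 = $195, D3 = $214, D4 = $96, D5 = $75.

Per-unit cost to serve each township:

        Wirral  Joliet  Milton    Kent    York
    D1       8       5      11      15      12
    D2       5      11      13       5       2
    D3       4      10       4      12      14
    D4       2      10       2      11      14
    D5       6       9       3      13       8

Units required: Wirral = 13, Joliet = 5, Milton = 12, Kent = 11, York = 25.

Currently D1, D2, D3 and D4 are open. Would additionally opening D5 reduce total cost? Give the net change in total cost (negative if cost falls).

Current service cost with {D1, D2, D3, D4}: 180.
Adding D5: each township re-picks its cheapest; new service cost 180, saving 0.
Extra fixed cost: 75. Net change = 75 − 0 = 75.
(Totals: 745 → 820.)

No — net change +75 (cost rises by 75).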